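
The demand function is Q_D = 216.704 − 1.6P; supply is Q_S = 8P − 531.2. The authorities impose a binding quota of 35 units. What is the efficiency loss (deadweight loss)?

1220.66

In inverse form: demand P = 135.44 − 0.625Q, supply P = 66.4 + 0.125Q.
Competitive equilibrium: 135.44 − 0.625Q = 66.4 + 0.125Q → Q* = 92.0533, P* = 77.9067.
At Q = 35: demand price = 135.44 − 0.625·35 = 113.565; supply price = 66.4 + 0.125·35 = 70.775.
ΔQ = 92.0533 − 35 = 57.0533; wedge = 113.565 − 70.775 = 42.79.
Deadweight loss = ½ × 57.0533 × 42.79 = 1220.66.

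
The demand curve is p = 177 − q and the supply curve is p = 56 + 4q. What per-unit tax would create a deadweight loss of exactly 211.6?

46

Competitive equilibrium: 177 − q = 56 + 4q → q* = 24.2, p* = 152.8.
A tax t gives Δq = t/5 and wedge t, so DWL = t²/10.
t²/10 = 211.6 → t² = 2116 → t = 46.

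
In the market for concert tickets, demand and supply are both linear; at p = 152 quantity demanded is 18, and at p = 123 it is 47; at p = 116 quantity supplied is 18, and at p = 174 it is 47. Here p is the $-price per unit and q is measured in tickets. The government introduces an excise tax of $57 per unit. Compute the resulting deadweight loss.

Demand slope = (123 − 152)/(47 − 18) = −1, so p = 170 − q.
Supply slope = (174 − 116)/(47 − 18) = 2, so p = 80 + 2q.
Competitive equilibrium: 170 − q = 80 + 2q → q* = 30, p* = 140.
With the tax, the buyer price exceeds the seller price by 57: (170 − q) − (80 + 2q) = 57 → q' = 11.
Δq = 30 − 11 = 19; the wedge equals the tax, 57.
The triangle = ½ × 19 × 57 = $541.50.

$541.50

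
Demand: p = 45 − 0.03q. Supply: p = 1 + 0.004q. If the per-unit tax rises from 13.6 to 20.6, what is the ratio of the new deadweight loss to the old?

2.294

Competitive equilibrium: 45 − 0.03q = 1 + 0.004q → q* = 1294.1176, p* = 6.1765.
For a per-unit tax t: Δq = t/0.034, so DWL = ½·t·(t/0.034) = t²/0.068.
At t = 13.6: DWL = 2720. At t = 20.6: DWL = 6240.588.
Ratio = (20.6/13.6)² = 2.294.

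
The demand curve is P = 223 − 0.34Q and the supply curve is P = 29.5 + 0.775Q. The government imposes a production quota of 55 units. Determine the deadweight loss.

7834.18

Competitive equilibrium: 223 − 0.34Q = 29.5 + 0.775Q → Q* = 173.5426, P* = 163.9955.
At Q = 55: demand price = 223 − 0.34·55 = 204.3; supply price = 29.5 + 0.775·55 = 72.125.
ΔQ = 173.5426 − 55 = 118.5426; wedge = 204.3 − 72.125 = 132.175.
Welfare loss = ½ × 118.5426 × 132.175 = 7834.18.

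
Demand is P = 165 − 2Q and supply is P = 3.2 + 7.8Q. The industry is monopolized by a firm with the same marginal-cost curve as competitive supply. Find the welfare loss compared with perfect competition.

38.37

Competitive equilibrium: 165 − 2Q = 3.2 + 7.8Q → Q* = 16.5102, P* = 131.9796.
Marginal revenue: MR = 165 − 4Q. Set MR = MC: 165 − 4Q = 3.2 + 7.8Q → Q_m = 13.7119.
Price P_m = 165 − 2·13.7119 = 137.5762; MC(Q_m) = 3.2 + 7.8·13.7119 = 110.1528.
Competitive Q* = 16.5102, so ΔQ = 2.7983; wedge = 137.5762 − 110.1528 = 27.4234.
Deadweight loss = ½ × 2.7983 × 27.4234 = 38.37.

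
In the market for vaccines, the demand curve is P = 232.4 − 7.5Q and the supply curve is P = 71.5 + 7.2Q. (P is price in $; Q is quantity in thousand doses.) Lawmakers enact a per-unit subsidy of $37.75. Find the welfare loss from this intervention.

$48.47 thousand

Competitive equilibrium: 232.4 − 7.5Q = 71.5 + 7.2Q → Q* = 10.9456, P* = 150.3082.
The subsidy lowers effective supply by 37.75: P = 33.75 + 7.2Q.
New quantity: 232.4 − 7.5Q = 33.75 + 7.2Q → Q' = 13.5136.
Overproduction ΔQ = 13.5136 − 10.9456 = 2.568; wedge = subsidy = 37.75.
Welfare loss = ½ × 2.568 × 37.75 = $48.47 thousand.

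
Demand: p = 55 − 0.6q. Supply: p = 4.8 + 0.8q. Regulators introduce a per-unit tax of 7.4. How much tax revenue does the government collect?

226.23

Competitive equilibrium: 55 − 0.6q = 4.8 + 0.8q → q* = 35.8571, p* = 33.4857.
With the tax, the buyer price exceeds the seller price by 7.4: (55 − 0.6q) − (4.8 + 0.8q) = 7.4 → q' = 30.5714.
Tax revenue = 7.4 × 30.5714 = 226.23.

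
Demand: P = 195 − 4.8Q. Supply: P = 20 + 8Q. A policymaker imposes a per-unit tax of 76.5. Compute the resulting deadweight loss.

228.60

Competitive equilibrium: 195 − 4.8Q = 20 + 8Q → Q* = 13.6719, P* = 129.375.
With the tax, the buyer price exceeds the seller price by 76.5: (195 − 4.8Q) − (20 + 8Q) = 76.5 → Q' = 7.6953.
ΔQ = 13.6719 − 7.6953 = 5.9766; the wedge equals the tax, 76.5.
Deadweight loss = ½ × 5.9766 × 76.5 = 228.60.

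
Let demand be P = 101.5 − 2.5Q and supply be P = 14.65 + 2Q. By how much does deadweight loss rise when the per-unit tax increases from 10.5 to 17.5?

Competitive equilibrium: 101.5 − 2.5Q = 14.65 + 2Q → Q* = 19.3, P* = 53.25.
For a per-unit tax t: ΔQ = t/4.5, so DWL = ½·t·(t/4.5) = t²/9.
At t = 10.5: DWL = 12.25. At t = 17.5: DWL = 34.028.
Increase = 34.028 − 12.25 = 21.78.

21.78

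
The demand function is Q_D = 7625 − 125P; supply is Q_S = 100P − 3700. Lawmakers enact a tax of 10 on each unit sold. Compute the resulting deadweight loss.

2777.78

In inverse form: demand P = 61 − 0.008Q, supply P = 37 + 0.01Q.
Competitive equilibrium: 61 − 0.008Q = 37 + 0.01Q → Q* = 1333.3333, P* = 50.3333.
With the tax, the buyer price exceeds the seller price by 10: (61 − 0.008Q) − (37 + 0.01Q) = 10 → Q' = 777.7778.
ΔQ = 1333.3333 − 777.7778 = 555.5555; the wedge equals the tax, 10.
Deadweight loss = ½ × 555.5555 × 10 = 2777.78.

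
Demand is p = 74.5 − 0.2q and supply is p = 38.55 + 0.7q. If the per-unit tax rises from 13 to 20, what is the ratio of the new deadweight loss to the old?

2.367

Competitive equilibrium: 74.5 − 0.2q = 38.55 + 0.7q → q* = 39.9444, p* = 66.5111.
For a per-unit tax t: Δq = t/0.9, so DWL = ½·t·(t/0.9) = t²/1.8.
At t = 13: DWL = 93.889. At t = 20: DWL = 222.222.
Ratio = (20/13)² = 2.367.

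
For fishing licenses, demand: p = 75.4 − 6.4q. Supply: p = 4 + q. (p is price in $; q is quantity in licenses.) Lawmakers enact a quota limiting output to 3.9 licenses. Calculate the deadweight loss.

$122.27

Competitive equilibrium: 75.4 − 6.4q = 4 + q → q* = 9.6486, p* = 13.6486.
At q = 3.9: demand price = 75.4 − 6.4·3.9 = 50.44; supply price = 4 + 1·3.9 = 7.9.
Δq = 9.6486 − 3.9 = 5.7486; wedge = 50.44 − 7.9 = 42.54.
Deadweight loss = ½ × 5.7486 × 42.54 = $122.27.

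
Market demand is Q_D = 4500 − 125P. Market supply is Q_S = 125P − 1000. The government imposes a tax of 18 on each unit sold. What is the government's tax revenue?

In inverse form: demand P = 36 − 0.008Q, supply P = 8 + 0.008Q.
Competitive equilibrium: 36 − 0.008Q = 8 + 0.008Q → Q* = 1750, P* = 22.
With the tax, the buyer price exceeds the seller price by 18: (36 − 0.008Q) − (8 + 0.008Q) = 18 → Q' = 625.
Tax revenue = 18 × 625 = 11250.

11250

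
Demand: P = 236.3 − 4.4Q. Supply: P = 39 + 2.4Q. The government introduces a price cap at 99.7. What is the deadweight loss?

47.13

Competitive equilibrium: 236.3 − 4.4Q = 39 + 2.4Q → Q* = 29.0147, P* = 108.6353.
At the ceiling P = 99.7, quantity supplied = (99.7 − 39)/2.4 = 25.2917.
Willingness to pay at Q' = 25.2917: 236.3 − 4.4·25.2917 = 125.0165.
ΔQ = 29.0147 − 25.2917 = 3.723; wedge = 125.0165 − 99.7 = 25.3165.
DWL = ½ × 3.723 × 25.3165 = 47.13.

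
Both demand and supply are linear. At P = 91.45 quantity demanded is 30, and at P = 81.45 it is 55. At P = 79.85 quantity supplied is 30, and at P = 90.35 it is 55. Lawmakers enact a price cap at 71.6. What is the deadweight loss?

Demand slope = (81.45 − 91.45)/(55 − 30) = −0.4, so P = 103.45 − 0.4Q.
Supply slope = (90.35 − 79.85)/(55 − 30) = 0.42, so P = 67.25 + 0.42Q.
Competitive equilibrium: 103.45 − 0.4Q = 67.25 + 0.42Q → Q* = 44.1463, P* = 85.7915.
At the ceiling P = 71.6, quantity supplied = (71.6 − 67.25)/0.42 = 10.3571.
Willingness to pay at Q' = 10.3571: 103.45 − 0.4·10.3571 = 99.3072.
ΔQ = 44.1463 − 10.3571 = 33.7892; wedge = 99.3072 − 71.6 = 27.7072.
Welfare loss = ½ × 33.7892 × 27.7072 = 468.10.

468.10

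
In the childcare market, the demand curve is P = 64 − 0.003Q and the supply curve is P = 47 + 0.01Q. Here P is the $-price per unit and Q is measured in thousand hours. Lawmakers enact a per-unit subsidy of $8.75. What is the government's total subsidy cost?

Competitive equilibrium: 64 − 0.003Q = 47 + 0.01Q → Q* = 1307.6923, P* = 60.0769.
The subsidy lowers effective supply by 8.75: P = 38.25 + 0.01Q.
New quantity: 64 − 0.003Q = 38.25 + 0.01Q → Q' = 1980.7692.
Total subsidy cost = 8.75 × 1980.7692 = $17331.73 thousand.

$17331.73 thousand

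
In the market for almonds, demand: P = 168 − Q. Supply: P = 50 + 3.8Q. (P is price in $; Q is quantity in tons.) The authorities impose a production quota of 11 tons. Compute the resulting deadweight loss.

Competitive equilibrium: 168 − Q = 50 + 3.8Q → Q* = 24.5833, P* = 143.4167.
At Q = 11: demand price = 168 − 1·11 = 157; supply price = 50 + 3.8·11 = 91.8.
ΔQ = 24.5833 − 11 = 13.5833; wedge = 157 − 91.8 = 65.2.
Welfare loss = ½ × 13.5833 × 65.2 = $442.82.

$442.82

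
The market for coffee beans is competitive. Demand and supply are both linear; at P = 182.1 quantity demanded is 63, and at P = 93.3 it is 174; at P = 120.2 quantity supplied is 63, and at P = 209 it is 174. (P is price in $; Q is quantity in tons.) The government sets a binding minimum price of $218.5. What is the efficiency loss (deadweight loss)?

$5670.03

Demand slope = (93.3 − 182.1)/(174 − 63) = −0.8, so P = 232.5 − 0.8Q.
Supply slope = (209 − 120.2)/(174 − 63) = 0.8, so P = 69.8 + 0.8Q.
Competitive equilibrium: 232.5 − 0.8Q = 69.8 + 0.8Q → Q* = 101.6875, P* = 151.15.
At the floor P = 218.5, quantity demanded = (232.5 − 218.5)/0.8 = 17.5.
Sellers' marginal cost at Q' = 17.5: 69.8 + 0.8·17.5 = 83.8.
ΔQ = 101.6875 − 17.5 = 84.1875; wedge = 218.5 − 83.8 = 134.7.
The triangle = ½ × 84.1875 × 134.7 = $5670.03.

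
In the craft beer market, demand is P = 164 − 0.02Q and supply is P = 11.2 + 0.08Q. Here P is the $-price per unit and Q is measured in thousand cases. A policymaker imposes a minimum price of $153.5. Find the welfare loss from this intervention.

$50300.45 thousand

Competitive equilibrium: 164 − 0.02Q = 11.2 + 0.08Q → Q* = 1528, P* = 133.44.
At the floor P = 153.5, quantity demanded = (164 − 153.5)/0.02 = 525.
Sellers' marginal cost at Q' = 525: 11.2 + 0.08·525 = 53.2.
ΔQ = 1528 − 525 = 1003; wedge = 153.5 − 53.2 = 100.3.
Welfare loss = ½ × 1003 × 100.3 = $50300.45 thousand.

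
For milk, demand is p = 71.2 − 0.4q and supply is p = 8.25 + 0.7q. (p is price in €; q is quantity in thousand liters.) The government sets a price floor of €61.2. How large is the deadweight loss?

€571.23 thousand

Competitive equilibrium: 71.2 − 0.4q = 8.25 + 0.7q → q* = 57.2273, p* = 48.3091.
At the floor p = 61.2, quantity demanded = (71.2 − 61.2)/0.4 = 25.
Sellers' marginal cost at q' = 25: 8.25 + 0.7·25 = 25.75.
Δq = 57.2273 − 25 = 32.2273; wedge = 61.2 − 25.75 = 35.45.
Deadweight loss = ½ × 32.2273 × 35.45 = €571.23 thousand.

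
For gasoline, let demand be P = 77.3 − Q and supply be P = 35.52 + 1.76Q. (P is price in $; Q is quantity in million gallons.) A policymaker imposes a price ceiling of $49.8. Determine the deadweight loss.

$68.09 million

Competitive equilibrium: 77.3 − Q = 35.52 + 1.76Q → Q* = 15.1377, P* = 62.1623.
At the ceiling P = 49.8, quantity supplied = (49.8 − 35.52)/1.76 = 8.1136.
Willingness to pay at Q' = 8.1136: 77.3 − 1·8.1136 = 69.1864.
ΔQ = 15.1377 − 8.1136 = 7.0241; wedge = 69.1864 − 49.8 = 19.3864.
DWL = ½ × 7.0241 × 19.3864 = $68.09 million.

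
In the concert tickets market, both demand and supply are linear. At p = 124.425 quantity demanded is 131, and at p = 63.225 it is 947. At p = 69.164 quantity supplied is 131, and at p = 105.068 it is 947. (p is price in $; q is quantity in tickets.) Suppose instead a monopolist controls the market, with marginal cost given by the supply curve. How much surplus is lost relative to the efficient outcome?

$3152.26

Demand slope = (63.225 − 124.425)/(947 − 131) = −0.075, so p = 134.25 − 0.075q.
Supply slope = (105.068 − 69.164)/(947 − 131) = 0.044, so p = 63.4 + 0.044q.
Competitive equilibrium: 134.25 − 0.075q = 63.4 + 0.044q → q* = 595.37815, p* = 89.59664.
Marginal revenue: MR = 134.25 − 0.15q. Set MR = MC: 134.25 − 0.15q = 63.4 + 0.044q → q_m = 365.20619.
Price p_m = 134.25 − 0.075·365.20619 = 106.85954; MC(q_m) = 63.4 + 0.044·365.20619 = 79.46907.
Competitive q* = 595.37815, so Δq = 230.17196; wedge = 106.85954 − 79.46907 = 27.39047.
DWL = ½ × 230.17196 × 27.39047 = $3152.26.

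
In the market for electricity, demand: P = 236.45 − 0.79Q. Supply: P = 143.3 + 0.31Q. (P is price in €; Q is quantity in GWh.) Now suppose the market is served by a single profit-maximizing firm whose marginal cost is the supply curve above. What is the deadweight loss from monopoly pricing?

€689.09

Competitive equilibrium: 236.45 − 0.79Q = 143.3 + 0.31Q → Q* = 84.6818, P* = 169.5514.
Marginal revenue: MR = 236.45 − 1.58Q. Set MR = MC: 236.45 − 1.58Q = 143.3 + 0.31Q → Q_m = 49.2857.
Price P_m = 236.45 − 0.79·49.2857 = 197.5143; MC(Q_m) = 143.3 + 0.31·49.2857 = 158.5786.
Competitive Q* = 84.6818, so ΔQ = 35.3961; wedge = 197.5143 − 158.5786 = 38.9357.
Welfare loss = ½ × 35.3961 × 38.9357 = €689.09.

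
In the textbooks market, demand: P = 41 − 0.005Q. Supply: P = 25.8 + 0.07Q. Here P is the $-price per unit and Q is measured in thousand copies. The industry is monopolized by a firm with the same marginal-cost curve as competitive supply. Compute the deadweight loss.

Competitive equilibrium: 41 − 0.005Q = 25.8 + 0.07Q → Q* = 202.6667, P* = 39.9867.
Marginal revenue: MR = 41 − 0.01Q. Set MR = MC: 41 − 0.01Q = 25.8 + 0.07Q → Q_m = 190.
Price P_m = 41 − 0.005·190 = 40.05; MC(Q_m) = 25.8 + 0.07·190 = 39.1.
Competitive Q* = 202.6667, so ΔQ = 12.6667; wedge = 40.05 − 39.1 = 0.95.
The triangle = ½ × 12.6667 × 0.95 = $6.02 thousand.

$6.02 thousand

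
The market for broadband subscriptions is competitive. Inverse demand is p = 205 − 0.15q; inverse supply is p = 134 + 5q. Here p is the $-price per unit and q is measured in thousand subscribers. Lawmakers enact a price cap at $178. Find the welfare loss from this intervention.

Competitive equilibrium: 205 − 0.15q = 134 + 5q → q* = 13.7864, p* = 202.932.
At the ceiling p = 178, quantity supplied = (178 − 134)/5 = 8.8.
Willingness to pay at q' = 8.8: 205 − 0.15·8.8 = 203.68.
Δq = 13.7864 − 8.8 = 4.9864; wedge = 203.68 − 178 = 25.68.
The triangle = ½ × 4.9864 × 25.68 = $64.03 thousand.

$64.03 thousand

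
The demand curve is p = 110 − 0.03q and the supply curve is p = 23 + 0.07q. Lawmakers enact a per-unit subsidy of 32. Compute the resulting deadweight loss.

Competitive equilibrium: 110 − 0.03q = 23 + 0.07q → q* = 870, p* = 83.9.
The subsidy lowers effective supply by 32: p = 0.07q − 9.
New quantity: 110 − 0.03q = 0.07q − 9 → q' = 1190.
Overproduction Δq = 1190 − 870 = 320; wedge = subsidy = 32.
Welfare loss = ½ × 320 × 32 = 5120.

5120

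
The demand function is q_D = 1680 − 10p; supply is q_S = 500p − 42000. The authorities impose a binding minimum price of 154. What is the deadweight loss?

In inverse form: demand p = 168 − 0.1q, supply p = 84 + 0.002q.
Competitive equilibrium: 168 − 0.1q = 84 + 0.002q → q* = 823.52941, p* = 85.64706.
At the floor p = 154, quantity demanded = (168 − 154)/0.1 = 140.
Sellers' marginal cost at q' = 140: 84 + 0.002·140 = 84.28.
Δq = 823.52941 − 140 = 683.52941; wedge = 154 − 84.28 = 69.72.
Welfare loss = ½ × 683.52941 × 69.72 = 23827.84.

23827.84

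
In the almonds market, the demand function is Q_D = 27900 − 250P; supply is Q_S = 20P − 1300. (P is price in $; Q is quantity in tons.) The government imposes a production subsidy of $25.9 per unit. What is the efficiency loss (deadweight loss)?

$6211.20

In inverse form: demand P = 111.6 − 0.004Q, supply P = 65 + 0.05Q.
Competitive equilibrium: 111.6 − 0.004Q = 65 + 0.05Q → Q* = 862.963, P* = 108.1481.
The subsidy lowers effective supply by 25.9: P = 39.1 + 0.05Q.
New quantity: 111.6 − 0.004Q = 39.1 + 0.05Q → Q' = 1342.5926.
Overproduction ΔQ = 1342.5926 − 862.963 = 479.6296; wedge = subsidy = 25.9.
The triangle = ½ × 479.6296 × 25.9 = $6211.20.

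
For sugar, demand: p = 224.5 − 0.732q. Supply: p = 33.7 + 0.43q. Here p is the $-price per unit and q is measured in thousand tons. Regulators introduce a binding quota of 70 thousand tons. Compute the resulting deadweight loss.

Competitive equilibrium: 224.5 − 0.732q = 33.7 + 0.43q → q* = 164.1997, p* = 104.3059.
At q = 70: demand price = 224.5 − 0.732·70 = 173.26; supply price = 33.7 + 0.43·70 = 63.8.
Δq = 164.1997 − 70 = 94.1997; wedge = 173.26 − 63.8 = 109.46.
Welfare loss = ½ × 94.1997 × 109.46 = $5155.55 thousand.

$5155.55 thousand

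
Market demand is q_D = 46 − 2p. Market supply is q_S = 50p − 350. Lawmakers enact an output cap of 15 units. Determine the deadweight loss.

In inverse form: demand p = 23 − 0.5q, supply p = 7 + 0.02q.
Competitive equilibrium: 23 − 0.5q = 7 + 0.02q → q* = 30.7692, p* = 7.6154.
At q = 15: demand price = 23 − 0.5·15 = 15.5; supply price = 7 + 0.02·15 = 7.3.
Δq = 30.7692 − 15 = 15.7692; wedge = 15.5 − 7.3 = 8.2.
Deadweight loss = ½ × 15.7692 × 8.2 = 64.65.

64.65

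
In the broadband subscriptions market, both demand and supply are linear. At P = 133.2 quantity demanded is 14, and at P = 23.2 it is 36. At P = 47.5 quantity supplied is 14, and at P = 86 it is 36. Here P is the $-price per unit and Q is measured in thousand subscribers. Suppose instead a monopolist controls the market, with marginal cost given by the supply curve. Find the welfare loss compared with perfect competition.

$435.55 thousand

Demand slope = (23.2 − 133.2)/(36 − 14) = −5, so P = 203.2 − 5Q.
Supply slope = (86 − 47.5)/(36 − 14) = 1.75, so P = 23 + 1.75Q.
Competitive equilibrium: 203.2 − 5Q = 23 + 1.75Q → Q* = 26.6963, P* = 69.7185.
Marginal revenue: MR = 203.2 − 10Q. Set MR = MC: 203.2 − 10Q = 23 + 1.75Q → Q_m = 15.3362.
Price P_m = 203.2 − 5·15.3362 = 126.519; MC(Q_m) = 23 + 1.75·15.3362 = 49.8384.
Competitive Q* = 26.6963, so ΔQ = 11.3601; wedge = 126.519 − 49.8384 = 76.6806.
Welfare loss = ½ × 11.3601 × 76.6806 = $435.55 thousand.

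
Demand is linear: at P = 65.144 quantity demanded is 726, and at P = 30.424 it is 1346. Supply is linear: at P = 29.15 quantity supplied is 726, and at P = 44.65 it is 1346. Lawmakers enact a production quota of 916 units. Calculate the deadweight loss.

Demand slope = (30.424 − 65.144)/(1346 − 726) = −0.056, so P = 105.8 − 0.056Q.
Supply slope = (44.65 − 29.15)/(1346 − 726) = 0.025, so P = 11 + 0.025Q.
Competitive equilibrium: 105.8 − 0.056Q = 11 + 0.025Q → Q* = 1170.3704, P* = 40.2593.
At Q = 916: demand price = 105.8 − 0.056·916 = 54.504; supply price = 11 + 0.025·916 = 33.9.
ΔQ = 1170.3704 − 916 = 254.3704; wedge = 54.504 − 33.9 = 20.604.
Deadweight loss = ½ × 254.3704 × 20.604 = 2620.52.

2620.52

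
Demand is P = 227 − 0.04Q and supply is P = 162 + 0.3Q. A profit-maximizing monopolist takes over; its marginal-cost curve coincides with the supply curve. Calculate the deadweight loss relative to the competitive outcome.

68.84

Competitive equilibrium: 227 − 0.04Q = 162 + 0.3Q → Q* = 191.1765, P* = 219.3529.
Marginal revenue: MR = 227 − 0.08Q. Set MR = MC: 227 − 0.08Q = 162 + 0.3Q → Q_m = 171.0526.
Price P_m = 227 − 0.04·171.0526 = 220.1579; MC(Q_m) = 162 + 0.3·171.0526 = 213.3158.
Competitive Q* = 191.1765, so ΔQ = 20.1239; wedge = 220.1579 − 213.3158 = 6.8421.
The triangle = ½ × 20.1239 × 6.8421 = 68.84.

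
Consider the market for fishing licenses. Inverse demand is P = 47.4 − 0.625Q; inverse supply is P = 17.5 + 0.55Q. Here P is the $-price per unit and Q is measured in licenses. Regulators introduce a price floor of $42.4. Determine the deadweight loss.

Competitive equilibrium: 47.4 − 0.625Q = 17.5 + 0.55Q → Q* = 25.4468, P* = 31.4957.
At the floor P = 42.4, quantity demanded = (47.4 − 42.4)/0.625 = 8.
Sellers' marginal cost at Q' = 8: 17.5 + 0.55·8 = 21.9.
ΔQ = 25.4468 − 8 = 17.4468; wedge = 42.4 − 21.9 = 20.5.
DWL = ½ × 17.4468 × 20.5 = $178.83.

$178.83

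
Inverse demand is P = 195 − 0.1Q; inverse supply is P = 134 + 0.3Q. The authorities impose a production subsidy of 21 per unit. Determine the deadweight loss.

551.25

Competitive equilibrium: 195 − 0.1Q = 134 + 0.3Q → Q* = 152.5, P* = 179.75.
The subsidy lowers effective supply by 21: P = 113 + 0.3Q.
New quantity: 195 − 0.1Q = 113 + 0.3Q → Q' = 205.
Overproduction ΔQ = 205 − 152.5 = 52.5; wedge = subsidy = 21.
Welfare loss = ½ × 52.5 × 21 = 551.25.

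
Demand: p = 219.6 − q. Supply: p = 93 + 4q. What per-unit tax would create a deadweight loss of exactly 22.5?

15

Competitive equilibrium: 219.6 − q = 93 + 4q → q* = 25.32, p* = 194.28.
A tax t gives Δq = t/5 and wedge t, so DWL = t²/10.
t²/10 = 22.5 → t² = 225 → t = 15.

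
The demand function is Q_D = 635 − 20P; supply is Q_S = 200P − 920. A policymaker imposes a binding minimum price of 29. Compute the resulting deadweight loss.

5291.05

In inverse form: demand P = 31.75 − 0.05Q, supply P = 4.6 + 0.005Q.
Competitive equilibrium: 31.75 − 0.05Q = 4.6 + 0.005Q → Q* = 493.6364, P* = 7.0682.
At the floor P = 29, quantity demanded = (31.75 − 29)/0.05 = 55.
Sellers' marginal cost at Q' = 55: 4.6 + 0.005·55 = 4.875.
ΔQ = 493.6364 − 55 = 438.6364; wedge = 29 − 4.875 = 24.125.
Deadweight loss = ½ × 438.6364 × 24.125 = 5291.05.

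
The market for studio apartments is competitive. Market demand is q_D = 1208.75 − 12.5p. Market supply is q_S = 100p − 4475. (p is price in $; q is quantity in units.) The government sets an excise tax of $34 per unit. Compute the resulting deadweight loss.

In inverse form: demand p = 96.7 − 0.08q, supply p = 44.75 + 0.01q.
Competitive equilibrium: 96.7 − 0.08q = 44.75 + 0.01q → q* = 577.2222, p* = 50.5222.
With the tax, the buyer price exceeds the seller price by 34: (96.7 − 0.08q) − (44.75 + 0.01q) = 34 → q' = 199.4444.
Δq = 577.2222 − 199.4444 = 377.7778; the wedge equals the tax, 34.
The triangle = ½ × 377.7778 × 34 = $6422.22.

$6422.22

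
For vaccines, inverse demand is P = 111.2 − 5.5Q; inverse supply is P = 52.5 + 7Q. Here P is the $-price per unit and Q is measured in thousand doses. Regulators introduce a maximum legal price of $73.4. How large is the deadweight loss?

$18.28 thousand

Competitive equilibrium: 111.2 − 5.5Q = 52.5 + 7Q → Q* = 4.696, P* = 85.372.
At the ceiling P = 73.4, quantity supplied = (73.4 − 52.5)/7 = 2.9857.
Willingness to pay at Q' = 2.9857: 111.2 − 5.5·2.9857 = 94.7787.
ΔQ = 4.696 − 2.9857 = 1.7103; wedge = 94.7787 − 73.4 = 21.3787.
The triangle = ½ × 1.7103 × 21.3787 = $18.28 thousand.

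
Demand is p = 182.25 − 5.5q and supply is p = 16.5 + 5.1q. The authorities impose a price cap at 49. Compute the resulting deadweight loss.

454.88

Competitive equilibrium: 182.25 − 5.5q = 16.5 + 5.1q → q* = 15.6368, p* = 96.2476.
At the ceiling p = 49, quantity supplied = (49 − 16.5)/5.1 = 6.3725.
Willingness to pay at q' = 6.3725: 182.25 − 5.5·6.3725 = 147.2013.
Δq = 15.6368 − 6.3725 = 9.2643; wedge = 147.2013 − 49 = 98.2013.
DWL = ½ × 9.2643 × 98.2013 = 454.88.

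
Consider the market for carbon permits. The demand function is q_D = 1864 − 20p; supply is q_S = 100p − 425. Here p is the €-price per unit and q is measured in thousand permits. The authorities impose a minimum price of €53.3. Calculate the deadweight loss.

€14056.21 thousand

In inverse form: demand p = 93.2 − 0.05q, supply p = 4.25 + 0.01q.
Competitive equilibrium: 93.2 − 0.05q = 4.25 + 0.01q → q* = 1482.5, p* = 19.075.
At the floor p = 53.3, quantity demanded = (93.2 − 53.3)/0.05 = 798.
Sellers' marginal cost at q' = 798: 4.25 + 0.01·798 = 12.23.
Δq = 1482.5 − 798 = 684.5; wedge = 53.3 − 12.23 = 41.07.
Deadweight loss = ½ × 684.5 × 41.07 = €14056.21 thousand.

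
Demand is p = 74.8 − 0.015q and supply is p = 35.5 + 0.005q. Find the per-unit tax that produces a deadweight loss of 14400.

Competitive equilibrium: 74.8 − 0.015q = 35.5 + 0.005q → q* = 1965, p* = 45.325.
A tax t gives Δq = t/0.02 and wedge t, so DWL = t²/0.04.
t²/0.04 = 14400 → t² = 576 → t = 24.

24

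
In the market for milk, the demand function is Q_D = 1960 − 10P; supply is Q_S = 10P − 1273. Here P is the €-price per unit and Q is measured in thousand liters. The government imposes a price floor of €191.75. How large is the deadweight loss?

€9060.10 thousand

In inverse form: demand P = 196 − 0.1Q, supply P = 127.3 + 0.1Q.
Competitive equilibrium: 196 − 0.1Q = 127.3 + 0.1Q → Q* = 343.5, P* = 161.65.
At the floor P = 191.75, quantity demanded = (196 − 191.75)/0.1 = 42.5.
Sellers' marginal cost at Q' = 42.5: 127.3 + 0.1·42.5 = 131.55.
ΔQ = 343.5 − 42.5 = 301; wedge = 191.75 − 131.55 = 60.2.
The triangle = ½ × 301 × 60.2 = €9060.10 thousand.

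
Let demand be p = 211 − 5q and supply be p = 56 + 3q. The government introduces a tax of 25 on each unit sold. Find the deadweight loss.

39.06

Competitive equilibrium: 211 − 5q = 56 + 3q → q* = 19.375, p* = 114.125.
With the tax, the buyer price exceeds the seller price by 25: (211 − 5q) − (56 + 3q) = 25 → q' = 16.25.
Δq = 19.375 − 16.25 = 3.125; the wedge equals the tax, 25.
Deadweight loss = ½ × 3.125 × 25 = 39.06.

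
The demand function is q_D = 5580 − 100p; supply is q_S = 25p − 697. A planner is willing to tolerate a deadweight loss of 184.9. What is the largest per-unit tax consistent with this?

4.3

In inverse form: demand p = 55.8 − 0.01q, supply p = 27.88 + 0.04q.
Competitive equilibrium: 55.8 − 0.01q = 27.88 + 0.04q → q* = 558.4, p* = 50.216.
A tax t gives Δq = t/0.05 and wedge t, so DWL = t²/0.1.
t²/0.1 = 184.9 → t² = 18.49 → t = 4.3.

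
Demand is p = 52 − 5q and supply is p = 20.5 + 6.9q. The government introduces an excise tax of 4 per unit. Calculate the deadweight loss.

0.67

Competitive equilibrium: 52 − 5q = 20.5 + 6.9q → q* = 2.6471, p* = 38.7647.
With the tax, the buyer price exceeds the seller price by 4: (52 − 5q) − (20.5 + 6.9q) = 4 → q' = 2.3109.
Δq = 2.6471 − 2.3109 = 0.3362; the wedge equals the tax, 4.
The triangle = ½ × 0.3362 × 4 = 0.67.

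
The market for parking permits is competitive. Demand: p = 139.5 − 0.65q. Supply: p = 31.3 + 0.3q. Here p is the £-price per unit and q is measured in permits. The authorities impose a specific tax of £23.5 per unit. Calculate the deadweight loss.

Competitive equilibrium: 139.5 − 0.65q = 31.3 + 0.3q → q* = 113.8947, p* = 65.4684.
With the tax, the buyer price exceeds the seller price by 23.5: (139.5 − 0.65q) − (31.3 + 0.3q) = 23.5 → q' = 89.1579.
Δq = 113.8947 − 89.1579 = 24.7368; the wedge equals the tax, 23.5.
DWL = ½ × 24.7368 × 23.5 = £290.66.

£290.66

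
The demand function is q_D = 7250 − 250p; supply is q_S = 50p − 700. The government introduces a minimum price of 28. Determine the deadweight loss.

1687.50

In inverse form: demand p = 29 − 0.004q, supply p = 14 + 0.02q.
Competitive equilibrium: 29 − 0.004q = 14 + 0.02q → q* = 625, p* = 26.5.
At the floor p = 28, quantity demanded = (29 − 28)/0.004 = 250.
Sellers' marginal cost at q' = 250: 14 + 0.02·250 = 19.
Δq = 625 − 250 = 375; wedge = 28 − 19 = 9.
Deadweight loss = ½ × 375 × 9 = 1687.50.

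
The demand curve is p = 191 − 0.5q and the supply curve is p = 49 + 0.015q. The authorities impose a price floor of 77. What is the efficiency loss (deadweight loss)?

586.58

Competitive equilibrium: 191 − 0.5q = 49 + 0.015q → q* = 275.7282, p* = 53.1359.
At the floor p = 77, quantity demanded = (191 − 77)/0.5 = 228.
Sellers' marginal cost at q' = 228: 49 + 0.015·228 = 52.42.
Δq = 275.7282 − 228 = 47.7282; wedge = 77 − 52.42 = 24.58.
Deadweight loss = ½ × 47.7282 × 24.58 = 586.58.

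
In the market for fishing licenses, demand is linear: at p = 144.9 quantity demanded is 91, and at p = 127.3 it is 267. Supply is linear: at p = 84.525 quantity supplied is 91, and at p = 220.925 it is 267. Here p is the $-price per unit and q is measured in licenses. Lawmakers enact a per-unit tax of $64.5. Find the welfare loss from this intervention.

$2377.29

Demand slope = (127.3 − 144.9)/(267 − 91) = −0.1, so p = 154 − 0.1q.
Supply slope = (220.925 − 84.525)/(267 − 91) = 0.775, so p = 14 + 0.775q.
Competitive equilibrium: 154 − 0.1q = 14 + 0.775q → q* = 160, p* = 138.
With the tax, the buyer price exceeds the seller price by 64.5: (154 − 0.1q) − (14 + 0.775q) = 64.5 → q' = 86.2857.
Δq = 160 − 86.2857 = 73.7143; the wedge equals the tax, 64.5.
Deadweight loss = ½ × 73.7143 × 64.5 = $2377.29.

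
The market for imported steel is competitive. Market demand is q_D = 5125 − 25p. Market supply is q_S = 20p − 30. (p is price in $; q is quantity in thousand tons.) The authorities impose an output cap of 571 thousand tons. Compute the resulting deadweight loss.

$128541.40 thousand

In inverse form: demand p = 205 − 0.04q, supply p = 1.5 + 0.05q.
Competitive equilibrium: 205 − 0.04q = 1.5 + 0.05q → q* = 2261.1111, p* = 114.5556.
At q = 571: demand price = 205 − 0.04·571 = 182.16; supply price = 1.5 + 0.05·571 = 30.05.
Δq = 2261.1111 − 571 = 1690.1111; wedge = 182.16 − 30.05 = 152.11.
Welfare loss = ½ × 1690.1111 × 152.11 = $128541.40 thousand.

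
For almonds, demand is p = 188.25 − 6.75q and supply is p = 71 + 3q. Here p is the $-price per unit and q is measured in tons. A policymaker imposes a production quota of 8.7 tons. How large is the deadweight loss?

$53.92

Competitive equilibrium: 188.25 − 6.75q = 71 + 3q → q* = 12.0256, p* = 107.0769.
At q = 8.7: demand price = 188.25 − 6.75·8.7 = 129.525; supply price = 71 + 3·8.7 = 97.1.
Δq = 12.0256 − 8.7 = 3.3256; wedge = 129.525 − 97.1 = 32.425.
DWL = ½ × 3.3256 × 32.425 = $53.92.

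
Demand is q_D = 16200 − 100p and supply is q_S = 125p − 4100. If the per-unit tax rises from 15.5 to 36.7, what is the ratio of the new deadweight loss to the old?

In inverse form: demand p = 162 − 0.01q, supply p = 32.8 + 0.008q.
Competitive equilibrium: 162 − 0.01q = 32.8 + 0.008q → q* = 7177.7778, p* = 90.2222.
For a per-unit tax t: Δq = t/0.018, so DWL = ½·t·(t/0.018) = t²/0.036.
At t = 15.5: DWL = 6673.611. At t = 36.7: DWL = 37413.611.
Ratio = (36.7/15.5)² = 5.606.

5.606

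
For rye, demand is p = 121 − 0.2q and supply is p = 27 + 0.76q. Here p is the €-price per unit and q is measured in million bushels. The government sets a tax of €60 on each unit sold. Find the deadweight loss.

€1875 million

Competitive equilibrium: 121 − 0.2q = 27 + 0.76q → q* = 97.9167, p* = 101.4167.
With the tax, the buyer price exceeds the seller price by 60: (121 − 0.2q) − (27 + 0.76q) = 60 → q' = 35.4167.
Δq = 97.9167 − 35.4167 = 62.5; the wedge equals the tax, 60.
The triangle = ½ × 62.5 × 60 = €1875 million.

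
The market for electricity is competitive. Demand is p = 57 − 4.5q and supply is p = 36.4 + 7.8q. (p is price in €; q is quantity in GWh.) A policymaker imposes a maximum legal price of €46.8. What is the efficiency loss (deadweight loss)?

Competitive equilibrium: 57 − 4.5q = 36.4 + 7.8q → q* = 1.6748, p* = 49.4634.
At the ceiling p = 46.8, quantity supplied = (46.8 − 36.4)/7.8 = 1.3333.
Willingness to pay at q' = 1.3333: 57 − 4.5·1.3333 = 51.0002.
Δq = 1.6748 − 1.3333 = 0.3415; wedge = 51.0002 − 46.8 = 4.2002.
The triangle = ½ × 0.3415 × 4.2002 = €0.72.

€0.72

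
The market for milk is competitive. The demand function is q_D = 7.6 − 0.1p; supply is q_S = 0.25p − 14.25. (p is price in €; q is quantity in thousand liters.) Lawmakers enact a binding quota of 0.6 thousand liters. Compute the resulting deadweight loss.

€4.01 thousand

In inverse form: demand p = 76 − 10q, supply p = 57 + 4q.
Competitive equilibrium: 76 − 10q = 57 + 4q → q* = 1.3571, p* = 62.4286.
At q = 0.6: demand price = 76 − 10·0.6 = 70; supply price = 57 + 4·0.6 = 59.4.
Δq = 1.3571 − 0.6 = 0.7571; wedge = 70 − 59.4 = 10.6.
Deadweight loss = ½ × 0.7571 × 10.6 = €4.01 thousand.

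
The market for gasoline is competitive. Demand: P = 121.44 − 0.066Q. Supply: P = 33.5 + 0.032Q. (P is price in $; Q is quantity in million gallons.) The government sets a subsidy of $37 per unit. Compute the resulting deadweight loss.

$6984.69 million

Competitive equilibrium: 121.44 − 0.066Q = 33.5 + 0.032Q → Q* = 897.34694, P* = 62.2151.
The subsidy lowers effective supply by 37: P = 0.032Q − 3.5.
New quantity: 121.44 − 0.066Q = 0.032Q − 3.5 → Q' = 1274.89796.
Overproduction ΔQ = 1274.89796 − 897.34694 = 377.55102; wedge = subsidy = 37.
The triangle = ½ × 377.55102 × 37 = $6984.69 million.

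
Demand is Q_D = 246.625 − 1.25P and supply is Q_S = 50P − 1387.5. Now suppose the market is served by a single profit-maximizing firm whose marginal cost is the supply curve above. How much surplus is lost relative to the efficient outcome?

In inverse form: demand P = 197.3 − 0.8Q, supply P = 27.75 + 0.02Q.
Competitive equilibrium: 197.3 − 0.8Q = 27.75 + 0.02Q → Q* = 206.7683, P* = 31.8854.
Marginal revenue: MR = 197.3 − 1.6Q. Set MR = MC: 197.3 − 1.6Q = 27.75 + 0.02Q → Q_m = 104.6605.
Price P_m = 197.3 − 0.8·104.6605 = 113.5716; MC(Q_m) = 27.75 + 0.02·104.6605 = 29.8432.
Competitive Q* = 206.7683, so ΔQ = 102.1078; wedge = 113.5716 − 29.8432 = 83.7284.
Deadweight loss = ½ × 102.1078 × 83.7284 = 4274.66.

4274.66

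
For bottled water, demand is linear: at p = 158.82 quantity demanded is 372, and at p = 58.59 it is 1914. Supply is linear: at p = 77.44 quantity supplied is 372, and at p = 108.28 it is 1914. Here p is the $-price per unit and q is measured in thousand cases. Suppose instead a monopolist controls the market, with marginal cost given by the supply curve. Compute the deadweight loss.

$14104.32 thousand

Demand slope = (58.59 − 158.82)/(1914 − 372) = −0.065, so p = 183 − 0.065q.
Supply slope = (108.28 − 77.44)/(1914 − 372) = 0.02, so p = 70 + 0.02q.
Competitive equilibrium: 183 − 0.065q = 70 + 0.02q → q* = 1329.41176, p* = 96.58824.
Marginal revenue: MR = 183 − 0.13q. Set MR = MC: 183 − 0.13q = 70 + 0.02q → q_m = 753.33333.
Price p_m = 183 − 0.065·753.33333 = 134.03333; MC(q_m) = 70 + 0.02·753.33333 = 85.06667.
Competitive q* = 1329.41176, so Δq = 576.07843; wedge = 134.03333 − 85.06667 = 48.96666.
Deadweight loss = ½ × 576.07843 × 48.96666 = $14104.32 thousand.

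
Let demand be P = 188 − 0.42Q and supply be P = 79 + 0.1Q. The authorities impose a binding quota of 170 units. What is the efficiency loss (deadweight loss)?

408.04

Competitive equilibrium: 188 − 0.42Q = 79 + 0.1Q → Q* = 209.6154, P* = 99.9615.
At Q = 170: demand price = 188 − 0.42·170 = 116.6; supply price = 79 + 0.1·170 = 96.
ΔQ = 209.6154 − 170 = 39.6154; wedge = 116.6 − 96 = 20.6.
The triangle = ½ × 39.6154 × 20.6 = 408.04.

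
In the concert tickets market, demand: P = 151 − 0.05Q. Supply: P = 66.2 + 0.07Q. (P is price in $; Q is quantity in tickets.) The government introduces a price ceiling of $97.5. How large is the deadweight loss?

$4041.16

Competitive equilibrium: 151 − 0.05Q = 66.2 + 0.07Q → Q* = 706.6667, P* = 115.6667.
At the ceiling P = 97.5, quantity supplied = (97.5 − 66.2)/0.07 = 447.1429.
Willingness to pay at Q' = 447.1429: 151 − 0.05·447.1429 = 128.6429.
ΔQ = 706.6667 − 447.1429 = 259.5238; wedge = 128.6429 − 97.5 = 31.1429.
DWL = ½ × 259.5238 × 31.1429 = $4041.16.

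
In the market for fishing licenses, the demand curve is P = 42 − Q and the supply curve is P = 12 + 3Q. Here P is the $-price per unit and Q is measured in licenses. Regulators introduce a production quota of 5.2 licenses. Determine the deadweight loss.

$10.58

Competitive equilibrium: 42 − Q = 12 + 3Q → Q* = 7.5, P* = 34.5.
At Q = 5.2: demand price = 42 − 1·5.2 = 36.8; supply price = 12 + 3·5.2 = 27.6.
ΔQ = 7.5 − 5.2 = 2.3; wedge = 36.8 − 27.6 = 9.2.
Welfare loss = ½ × 2.3 × 9.2 = $10.58.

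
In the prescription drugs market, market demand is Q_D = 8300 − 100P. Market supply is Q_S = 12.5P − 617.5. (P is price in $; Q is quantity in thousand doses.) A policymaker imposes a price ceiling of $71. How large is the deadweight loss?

In inverse form: demand P = 83 − 0.01Q, supply P = 49.4 + 0.08Q.
Competitive equilibrium: 83 − 0.01Q = 49.4 + 0.08Q → Q* = 373.3333, P* = 79.2667.
At the ceiling P = 71, quantity supplied = (71 − 49.4)/0.08 = 270.
Willingness to pay at Q' = 270: 83 − 0.01·270 = 80.3.
ΔQ = 373.3333 − 270 = 103.3333; wedge = 80.3 − 71 = 9.3.
DWL = ½ × 103.3333 × 9.3 = $480.50 thousand.

$480.50 thousand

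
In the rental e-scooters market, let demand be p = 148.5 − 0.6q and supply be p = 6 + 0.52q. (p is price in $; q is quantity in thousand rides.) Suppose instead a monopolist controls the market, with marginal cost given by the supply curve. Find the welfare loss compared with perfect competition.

Competitive equilibrium: 148.5 − 0.6q = 6 + 0.52q → q* = 127.2321, p* = 72.1607.
Marginal revenue: MR = 148.5 − 1.2q. Set MR = MC: 148.5 − 1.2q = 6 + 0.52q → q_m = 82.8488.
Price p_m = 148.5 − 0.6·82.8488 = 98.7907; MC(q_m) = 6 + 0.52·82.8488 = 49.0814.
Competitive q* = 127.2321, so Δq = 44.3833; wedge = 98.7907 − 49.0814 = 49.7093.
The triangle = ½ × 44.3833 × 49.7093 = $1103.13 thousand.

$1103.13 thousand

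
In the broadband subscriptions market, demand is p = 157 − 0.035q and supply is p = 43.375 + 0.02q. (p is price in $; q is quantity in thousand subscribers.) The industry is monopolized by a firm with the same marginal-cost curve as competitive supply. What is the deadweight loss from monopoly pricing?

Competitive equilibrium: 157 − 0.035q = 43.375 + 0.02q → q* = 2065.9091, p* = 84.6932.
Marginal revenue: MR = 157 − 0.07q. Set MR = MC: 157 − 0.07q = 43.375 + 0.02q → q_m = 1262.5.
Price p_m = 157 − 0.035·1262.5 = 112.8125; MC(q_m) = 43.375 + 0.02·1262.5 = 68.625.
Competitive q* = 2065.9091, so Δq = 803.4091; wedge = 112.8125 − 68.625 = 44.1875.
Welfare loss = ½ × 803.4091 × 44.1875 = $17750.32 thousand.

$17750.32 thousand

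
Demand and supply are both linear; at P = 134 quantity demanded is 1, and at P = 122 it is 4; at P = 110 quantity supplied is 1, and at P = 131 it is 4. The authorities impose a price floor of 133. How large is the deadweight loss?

20.53

Demand slope = (122 − 134)/(4 − 1) = −4, so P = 138 − 4Q.
Supply slope = (131 − 110)/(4 − 1) = 7, so P = 103 + 7Q.
Competitive equilibrium: 138 − 4Q = 103 + 7Q → Q* = 3.1818, P* = 125.2727.
At the floor P = 133, quantity demanded = (138 − 133)/4 = 1.25.
Sellers' marginal cost at Q' = 1.25: 103 + 7·1.25 = 111.75.
ΔQ = 3.1818 − 1.25 = 1.9318; wedge = 133 − 111.75 = 21.25.
The triangle = ½ × 1.9318 × 21.25 = 20.53.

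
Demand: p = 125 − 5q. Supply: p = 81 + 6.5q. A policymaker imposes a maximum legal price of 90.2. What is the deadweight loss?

33.42

Competitive equilibrium: 125 − 5q = 81 + 6.5q → q* = 3.8261, p* = 105.8696.
At the ceiling p = 90.2, quantity supplied = (90.2 − 81)/6.5 = 1.4154.
Willingness to pay at q' = 1.4154: 125 − 5·1.4154 = 117.923.
Δq = 3.8261 − 1.4154 = 2.4107; wedge = 117.923 − 90.2 = 27.723.
Deadweight loss = ½ × 2.4107 × 27.723 = 33.42.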